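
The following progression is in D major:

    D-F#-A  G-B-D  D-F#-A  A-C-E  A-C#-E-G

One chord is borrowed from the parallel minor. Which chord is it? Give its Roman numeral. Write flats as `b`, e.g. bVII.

v

D major has the diatonic set D, Em, F#m, G, A, Bm, C#dim. Of the given chords, D–F#–A = D, G–B–D = G and A–C#–E–G = A7 are diatonic. A–C–E is not: scale degree 5 in D major carries A (V). In D minor the chord on that degree is Am, so here it functions as v, borrowed from the parallel minor.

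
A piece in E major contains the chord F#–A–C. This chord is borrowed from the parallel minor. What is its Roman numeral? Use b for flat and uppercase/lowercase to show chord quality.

ii°

F# is scale degree 2 in E major. F#–A–C is a diminished chord — the form found in E minor, not the diatonic ii (F#m). Borrowed into E major it is written ii°.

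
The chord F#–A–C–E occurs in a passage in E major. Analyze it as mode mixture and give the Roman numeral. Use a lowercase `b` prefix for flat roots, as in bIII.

iiø7

F# is scale degree 2 in E major. F#–A–C–E is a half-diminished-seventh chord — the form found in E minor, not the diatonic ii (F#m). Borrowed into E major it is written iiø7.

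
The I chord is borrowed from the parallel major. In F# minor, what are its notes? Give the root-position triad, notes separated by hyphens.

F#-A#-C#

The root, F#, is scale degree 1 — the same note in F# minor and F# major; only the chord quality changes. Stacking thirds in F# major on F# gives F#–A#–C#.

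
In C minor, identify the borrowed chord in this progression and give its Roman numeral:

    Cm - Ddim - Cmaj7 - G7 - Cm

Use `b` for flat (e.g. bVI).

In C minor (with V from harmonic minor) the diatonic chords are Cm, Ddim, Eb, Fm, G, Ab, Bb. Cm, Ddim and G7 are all diatonic. Cmaj7 (C–E–G–B) doesn't fit — on degree 1 C minor would have Cm (i). Cmaj7 is the degree-1 chord of C major, so it is the borrowed Imaj7.

Imaj7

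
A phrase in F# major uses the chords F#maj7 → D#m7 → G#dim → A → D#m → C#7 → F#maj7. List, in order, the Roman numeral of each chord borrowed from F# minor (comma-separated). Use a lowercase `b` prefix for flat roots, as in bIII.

ii°, bIII

In F# major the diatonic chords are F#, G#m, A#m, B, C#, D#m, E#dim. F#maj7, D#m7, D#m and C#7 all belong to that set. But G#dim (G#–B–D) is foreign: the diatonic ii on degree 2 is G#m, whereas G#dim comes from F# minor. It is labeled ii°. A (A–C#–E) is not: scale degree 3 in F# major carries A#m (iii). In F# minor the chord on that degree is A, so here it functions as bIII, borrowed from the parallel minor.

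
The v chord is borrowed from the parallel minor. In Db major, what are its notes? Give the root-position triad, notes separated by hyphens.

Ab-Cb-Eb

The root, Ab, is scale degree 5 — the same note in Db major and Db minor; only the chord quality changes. Stacking thirds in Db minor on Ab gives Ab–Cb–Eb.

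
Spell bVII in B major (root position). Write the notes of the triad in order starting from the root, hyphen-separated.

bVII is built on the lowered scale degree 7. In B major degree 7 is A#; lowered it becomes A. Building the major chord from the parallel minor on A: A–C#–E.

A-C#-E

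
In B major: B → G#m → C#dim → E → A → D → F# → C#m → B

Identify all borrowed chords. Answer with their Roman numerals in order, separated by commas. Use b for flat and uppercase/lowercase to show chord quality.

In B major the diatonic chords are B, C#m, D#m, E, F#, G#m, A#dim. B, G#m, E, F# and C#m all belong to that set. C#dim (C#–E–G) doesn't fit — on degree 2 B major would have C#m (ii). C#dim is the degree-2 chord of B minor, so it is the borrowed ii°. A (A–C#–E) is not: scale degree 7 in B major carries A#dim (vii°). In B minor the chord on that degree is A, so here it functions as bVII, borrowed from the parallel minor. But D (D–F#–A) is foreign: the diatonic iii on degree 3 is D#m, whereas D comes from B minor. It is labeled bIII.

ii°, bVII, bIII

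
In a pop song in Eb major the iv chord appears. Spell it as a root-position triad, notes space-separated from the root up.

Ab Cb Eb

The root, Ab, is scale degree 4 — the same note in Eb major and Eb minor; only the chord quality changes. Stacking thirds in Eb minor on Ab gives Ab–Cb–Eb.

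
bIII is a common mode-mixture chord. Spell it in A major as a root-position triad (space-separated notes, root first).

C E G

Scale degree 3 in A major is C#. bIII uses the lowered form, C, taken from A minor. In A minor the chord on C is C–E–G.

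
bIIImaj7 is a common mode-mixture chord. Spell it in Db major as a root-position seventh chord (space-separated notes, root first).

Scale degree 3 in Db major is F. bIIImaj7 uses the lowered form, Fb, taken from Db minor. In Db minor the chord on Fb is Fb–Ab–Cb–Eb.

Fb Ab Cb Eb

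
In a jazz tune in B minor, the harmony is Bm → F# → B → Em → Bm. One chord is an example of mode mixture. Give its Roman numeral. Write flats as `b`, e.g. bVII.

The diatonic triads in B minor (with V from harmonic minor) are Bm, C#dim, D, Em, F#, G, A. Bm, F# and Em are all diatonic. B (B–D#–F#) doesn't fit — on degree 1 B minor would have Bm (i). B is the degree-1 chord of B major, so it is the borrowed I.

I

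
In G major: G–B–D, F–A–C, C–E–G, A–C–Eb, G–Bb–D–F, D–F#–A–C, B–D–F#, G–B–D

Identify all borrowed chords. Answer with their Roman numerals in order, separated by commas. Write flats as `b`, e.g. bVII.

bVII, ii°, i7

The diatonic triads in G major are G, Am, Bm, C, D, Em, F#dim. G–B–D = G, C–E–G = C, D–F#–A–C = D7 and B–D–F# = Bm all belong to that set. But F–A–C is foreign: the diatonic vii° on degree 7 is F#dim, whereas F comes from G minor. It is labeled bVII. A–C–Eb is not: scale degree 2 in G major carries Am (ii). In G minor the chord on that degree is Adim, so here it functions as ii°, borrowed from the parallel minor. G–Bb–D–F doesn't fit — on degree 1 G major would have G (I). Gm7 is the degree-1 chord of G minor, so it is the borrowed i7.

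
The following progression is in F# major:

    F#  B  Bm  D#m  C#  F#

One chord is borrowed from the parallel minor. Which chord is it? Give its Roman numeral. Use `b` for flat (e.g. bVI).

iv

F# major has the diatonic set F#, G#m, A#m, B, C#, D#m, E#dim. F#, B, D#m and C# all belong to that set. Bm (B–D–F#) doesn't fit — on degree 4 F# major would have B (IV). Bm is the degree-4 chord of F# minor, so it is the borrowed iv.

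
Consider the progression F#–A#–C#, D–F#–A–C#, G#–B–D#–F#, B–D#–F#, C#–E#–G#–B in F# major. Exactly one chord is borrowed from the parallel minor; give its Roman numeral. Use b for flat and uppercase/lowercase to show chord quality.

F# major has the diatonic set F#, G#m, A#m, B, C#, D#m, E#dim. F#–A#–C# = F#, G#–B–D#–F# = G#m7, B–D#–F# = B and C#–E#–G#–B = C#7 are all diatonic. But D–F#–A–C# is foreign: the diatonic vi on degree 6 is D#m, whereas Dmaj7 comes from F# minor. It is labeled bVImaj7.

bVImaj7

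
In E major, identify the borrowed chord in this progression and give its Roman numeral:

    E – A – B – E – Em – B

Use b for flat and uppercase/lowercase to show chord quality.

The diatonic triads in E major are E, F#m, G#m, A, B, C#m, D#dim. Of the given chords, E, A and B are diatonic. Em (E–G–B) doesn't fit — on degree 1 E major would have E (I). Em is the degree-1 chord of E minor, so it is the borrowed i.

i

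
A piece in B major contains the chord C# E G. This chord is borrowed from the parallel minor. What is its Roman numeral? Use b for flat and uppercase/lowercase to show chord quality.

C# is scale degree 2 in B major. The diatonic chord on degree 2 would be C#m (ii), but C#–E–G is the diminished chord from B minor. As a borrowed chord it is labeled ii°.

ii°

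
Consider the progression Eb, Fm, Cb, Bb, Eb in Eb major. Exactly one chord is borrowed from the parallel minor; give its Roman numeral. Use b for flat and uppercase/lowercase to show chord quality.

bVI

Eb major has the diatonic set Eb, Fm, Gm, Ab, Bb, Cm, Ddim. Eb, Fm and Bb all belong to that set. Cb (Cb–Eb–Gb) is not: scale degree 6 in Eb major carries Cm (vi). In Eb minor the chord on that degree is Cb, so here it functions as bVI, borrowed from the parallel minor.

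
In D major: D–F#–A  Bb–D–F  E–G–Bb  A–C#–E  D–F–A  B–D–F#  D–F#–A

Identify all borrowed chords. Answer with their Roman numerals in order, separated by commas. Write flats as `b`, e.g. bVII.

bVI, ii°, i

The diatonic triads in D major are D, Em, F#m, G, A, Bm, C#dim. Of the given chords, D–F#–A = D, A–C#–E = A and B–D–F# = Bm are diatonic. But Bb–D–F is foreign: the diatonic vi on degree 6 is Bm, whereas Bb comes from D minor. It is labeled bVI. But E–G–Bb is foreign: the diatonic ii on degree 2 is Em, whereas Edim comes from D minor. It is labeled ii°. But D–F–A is foreign: the diatonic I on degree 1 is D, whereas Dm comes from D minor. It is labeled i.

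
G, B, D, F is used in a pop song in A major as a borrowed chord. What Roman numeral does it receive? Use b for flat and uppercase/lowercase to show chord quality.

bVII7

G is the lowered form of scale degree 7 in A major (the diatonic degree 7 is G#). The diatonic chord on degree 7 would be G#dim (vii°), but G–B–D–F is the dominant-seventh chord from A minor. As a borrowed chord it is labeled bVII7.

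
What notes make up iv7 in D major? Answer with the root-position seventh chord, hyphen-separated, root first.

The root, G, is scale degree 4 — the same note in D major and D minor; only the chord quality changes. Stacking thirds in D minor on G gives G–Bb–D–F.

G-Bb-D-F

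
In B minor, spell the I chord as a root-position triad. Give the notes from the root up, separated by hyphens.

B-D#-F#

I is built on scale degree 1, which is B in both B minor and its parallel. In B major the chord on B is B–D#–F#.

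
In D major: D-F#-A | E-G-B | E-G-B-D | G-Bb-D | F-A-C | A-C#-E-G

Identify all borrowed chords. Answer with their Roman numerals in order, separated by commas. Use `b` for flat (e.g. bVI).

In D major the diatonic chords are D, Em, F#m, G, A, Bm, C#dim. D–F#–A = D, E–G–B = Em, E–G–B–D = Em7 and A–C#–E–G = A7 all belong to that set. G–Bb–D doesn't fit — on degree 4 D major would have G (IV). Gm is the degree-4 chord of D minor, so it is the borrowed iv. F–A–C doesn't fit — on degree 3 D major would have F#m (iii). F is the degree-3 chord of D minor, so it is the borrowed bIII.

iv, bIII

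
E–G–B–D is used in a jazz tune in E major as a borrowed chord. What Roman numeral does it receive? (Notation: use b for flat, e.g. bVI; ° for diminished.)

E is scale degree 1 in E major. E–G–B–D is a minor-seventh chord — the form found in E minor, not the diatonic I (E). Borrowed into E major it is written i7.

i7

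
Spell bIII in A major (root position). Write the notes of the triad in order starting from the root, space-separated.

bIII is built on the lowered scale degree 3. In A major degree 3 is C#; lowered it becomes C. Stacking thirds in A minor on C gives C–E–G.

C E G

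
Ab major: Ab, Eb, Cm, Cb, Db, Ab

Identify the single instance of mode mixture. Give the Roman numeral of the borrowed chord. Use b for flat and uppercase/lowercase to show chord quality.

bIII

The diatonic triads in Ab major are Ab, Bbm, Cm, Db, Eb, Fm, Gdim. Ab, Eb, Cm and Db are all diatonic. Cb (Cb–Eb–Gb) doesn't fit — on degree 3 Ab major would have Cm (iii). Cb is the degree-3 chord of Ab minor, so it is the borrowed bIII.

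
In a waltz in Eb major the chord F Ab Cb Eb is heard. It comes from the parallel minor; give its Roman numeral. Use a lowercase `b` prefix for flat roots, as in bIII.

The root F is the diatonic 2nd degree of Eb major; the borrowing shows in the chord quality. F–Ab–Cb–Eb is a half-diminished-seventh chord — the form found in Eb minor, not the diatonic ii (Fm). Borrowed into Eb major it is written iiø7.

iiø7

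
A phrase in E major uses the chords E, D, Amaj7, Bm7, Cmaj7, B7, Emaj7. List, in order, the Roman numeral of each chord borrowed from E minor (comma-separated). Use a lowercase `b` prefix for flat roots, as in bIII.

bVII, v7, bVImaj7

The diatonic triads in E major are E, F#m, G#m, A, B, C#m, D#dim. E, Amaj7, B7 and Emaj7 are all diatonic. But D (D–F#–A) is foreign: the diatonic vii° on degree 7 is D#dim, whereas D comes from E minor. It is labeled bVII. Bm7 (B–D–F#–A) doesn't fit — on degree 5 E major would have B (V). Bm7 is the degree-5 chord of E minor, so it is the borrowed v7. Cmaj7 (C–E–G–B) doesn't fit — on degree 6 E major would have C#m (vi). Cmaj7 is the degree-6 chord of E minor, so it is the borrowed bVImaj7.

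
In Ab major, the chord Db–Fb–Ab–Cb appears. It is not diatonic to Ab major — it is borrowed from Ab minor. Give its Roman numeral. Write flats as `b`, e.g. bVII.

iv7

The root Db is the diatonic 4th degree of Ab major; the borrowing shows in the chord quality. Diatonically Ab major has Db (IV) on that degree; Db–Fb–Ab–Cb is instead the minor-seventh chord native to Ab minor, so it takes the label iv7.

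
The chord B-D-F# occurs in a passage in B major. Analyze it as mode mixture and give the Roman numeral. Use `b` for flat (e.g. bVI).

i

The root B is the diatonic 1st degree of B major; the borrowing shows in the chord quality. B–D–F# is a minor chord — the form found in B minor, not the diatonic I (B). Borrowed into B major it is written i.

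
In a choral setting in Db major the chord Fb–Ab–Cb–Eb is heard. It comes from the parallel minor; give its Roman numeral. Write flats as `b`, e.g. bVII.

bIIImaj7

The root Fb is the lowered 3rd scale degree — diatonically Db major has F there. The diatonic chord on degree 3 would be Fm (iii), but Fb–Ab–Cb–Eb is the major-seventh chord from Db minor. As a borrowed chord it is labeled bIIImaj7.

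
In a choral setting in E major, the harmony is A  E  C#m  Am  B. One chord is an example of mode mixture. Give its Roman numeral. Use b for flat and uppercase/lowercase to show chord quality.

iv

In E major the diatonic chords are E, F#m, G#m, A, B, C#m, D#dim. Of the given chords, A, E, C#m and B are diatonic. But Am (A–C–E) is foreign: the diatonic IV on degree 4 is A, whereas Am comes from E minor. It is labeled iv.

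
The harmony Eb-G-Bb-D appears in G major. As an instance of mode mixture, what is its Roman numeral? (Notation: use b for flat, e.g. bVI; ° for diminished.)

bVImaj7

In G major scale degree 6 is E; Eb is its lowered form, from G minor. Eb–G–Bb–D is a major-seventh chord — the form found in G minor, not the diatonic vi (Em). Borrowed into G major it is written bVImaj7.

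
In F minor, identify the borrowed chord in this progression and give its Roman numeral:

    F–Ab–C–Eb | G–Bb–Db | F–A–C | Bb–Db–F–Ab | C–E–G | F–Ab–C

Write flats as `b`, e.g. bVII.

The diatonic triads in F minor (with V from harmonic minor) are Fm, Gdim, Ab, Bbm, C, Db, Eb. F–Ab–C–Eb = Fm7, G–Bb–Db = Gdim, Bb–Db–F–Ab = Bbm7, C–E–G = C and F–Ab–C = Fm are all diatonic. But F–A–C is foreign: the diatonic i on degree 1 is Fm, whereas F comes from F major. It is labeled I.

I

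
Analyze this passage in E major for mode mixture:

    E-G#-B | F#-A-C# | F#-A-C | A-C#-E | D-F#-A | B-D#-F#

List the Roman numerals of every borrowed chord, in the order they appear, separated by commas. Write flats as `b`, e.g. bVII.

ii°, bVII

In E major the diatonic chords are E, F#m, G#m, A, B, C#m, D#dim. E–G#–B = E, F#–A–C# = F#m, A–C#–E = A and B–D#–F# = B all belong to that set. F#–A–C doesn't fit — on degree 2 E major would have F#m (ii). F#dim is the degree-2 chord of E minor, so it is the borrowed ii°. D–F#–A doesn't fit — on degree 7 E major would have D#dim (vii°). D is the degree-7 chord of E minor, so it is the borrowed bVII.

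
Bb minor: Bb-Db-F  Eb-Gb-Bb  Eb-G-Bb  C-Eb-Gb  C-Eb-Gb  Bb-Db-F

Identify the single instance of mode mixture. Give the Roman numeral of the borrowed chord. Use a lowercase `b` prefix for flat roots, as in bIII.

IV

The diatonic triads in Bb minor (with V from harmonic minor) are Bbm, Cdim, Db, Ebm, F, Gb, Ab. Bb–Db–F = Bbm, Eb–Gb–Bb = Ebm and C–Eb–Gb = Cdim are all diatonic. Eb–G–Bb doesn't fit — on degree 4 Bb minor would have Ebm (iv). Eb is the degree-4 chord of Bb major, so it is the borrowed IV.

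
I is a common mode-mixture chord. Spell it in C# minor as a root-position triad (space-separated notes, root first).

The root, C#, is scale degree 1 — the same note in C# minor and C# major; only the chord quality changes. Building the major chord from the parallel major on C#: C#–E#–G#.

C# E# G#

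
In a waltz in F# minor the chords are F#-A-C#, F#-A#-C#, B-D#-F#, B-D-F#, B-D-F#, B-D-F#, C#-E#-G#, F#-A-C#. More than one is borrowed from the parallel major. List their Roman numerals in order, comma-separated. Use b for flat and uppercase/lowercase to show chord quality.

In F# minor (with V from harmonic minor) the diatonic chords are F#m, G#dim, A, Bm, C#, D, E. F#–A–C# = F#m, B–D–F# = Bm and C#–E#–G# = C# are all diatonic. But F#–A#–C# is foreign: the diatonic i on degree 1 is F#m, whereas F# comes from F# major. It is labeled I. But B–D#–F# is foreign: the diatonic iv on degree 4 is Bm, whereas B comes from F# major. It is labeled IV.

I, IV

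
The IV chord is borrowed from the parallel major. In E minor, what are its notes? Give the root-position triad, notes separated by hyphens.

A-C#-E

The root, A, is scale degree 4 — the same note in E minor and E major; only the chord quality changes. Stacking thirds in E major on A gives A–C#–E.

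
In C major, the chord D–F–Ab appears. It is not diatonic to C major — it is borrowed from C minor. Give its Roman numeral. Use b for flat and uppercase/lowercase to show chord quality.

ii°

The root D is the diatonic 2nd degree of C major; the borrowing shows in the chord quality. D–F–Ab is a diminished chord — the form found in C minor, not the diatonic ii (Dm). Borrowed into C major it is written ii°.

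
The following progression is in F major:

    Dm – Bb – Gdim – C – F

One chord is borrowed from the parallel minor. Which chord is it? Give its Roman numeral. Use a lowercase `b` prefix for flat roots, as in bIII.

The diatonic triads in F major are F, Gm, Am, Bb, C, Dm, Edim. Dm, Bb, C and F all belong to that set. But Gdim (G–Bb–Db) is foreign: the diatonic ii on degree 2 is Gm, whereas Gdim comes from F minor. It is labeled ii°.

ii°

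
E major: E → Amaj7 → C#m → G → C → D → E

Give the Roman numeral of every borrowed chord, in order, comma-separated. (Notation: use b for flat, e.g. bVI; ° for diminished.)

bIII, bVI, bVII

The diatonic triads in E major are E, F#m, G#m, A, B, C#m, D#dim. Of the given chords, E, Amaj7 and C#m are diatonic. G (G–B–D) is not: scale degree 3 in E major carries G#m (iii). In E minor the chord on that degree is G, so here it functions as bIII, borrowed from the parallel minor. But C (C–E–G) is foreign: the diatonic vi on degree 6 is C#m, whereas C comes from E minor. It is labeled bVI. But D (D–F#–A) is foreign: the diatonic vii° on degree 7 is D#dim, whereas D comes from E minor. It is labeled bVII.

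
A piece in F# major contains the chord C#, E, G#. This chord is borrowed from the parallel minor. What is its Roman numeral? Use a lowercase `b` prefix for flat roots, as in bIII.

v

C# is scale degree 5 in F# major. Diatonically F# major has C# (V) on that degree; C#–E–G# is instead the minor chord native to F# minor, so it takes the label v.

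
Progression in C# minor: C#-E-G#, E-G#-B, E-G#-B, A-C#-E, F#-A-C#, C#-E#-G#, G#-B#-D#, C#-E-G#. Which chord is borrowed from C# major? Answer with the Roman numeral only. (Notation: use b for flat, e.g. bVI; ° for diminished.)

C# minor has the diatonic set C#m, D#dim, E, F#m, G#, A, B (with V from harmonic minor). C#–E–G# = C#m, E–G#–B = E, A–C#–E = A, F#–A–C# = F#m and G#–B#–D# = G# are all diatonic. But C#–E#–G# is foreign: the diatonic i on degree 1 is C#m, whereas C# comes from C# major. It is labeled I.

I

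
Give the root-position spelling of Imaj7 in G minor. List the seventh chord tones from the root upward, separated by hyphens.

Imaj7 is built on scale degree 1, which is G in both G minor and its parallel. Building the major-seventh chord from the parallel major on G: G–B–D–F#.

G-B-D-F#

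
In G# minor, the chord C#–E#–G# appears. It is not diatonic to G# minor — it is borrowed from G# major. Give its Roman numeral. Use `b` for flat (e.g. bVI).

The root C# is the diatonic 4th degree of G# minor; the borrowing shows in the chord quality. C#–E#–G# is a major chord — the form found in G# major, not the diatonic iv (C#m). Borrowed into G# minor it is written IV.

IV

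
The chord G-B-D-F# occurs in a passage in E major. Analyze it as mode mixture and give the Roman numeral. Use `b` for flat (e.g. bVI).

The root G is the lowered 3rd scale degree — diatonically E major has G# there. The diatonic chord on degree 3 would be G#m (iii), but G–B–D–F# is the major-seventh chord from E minor. As a borrowed chord it is labeled bIIImaj7.

bIIImaj7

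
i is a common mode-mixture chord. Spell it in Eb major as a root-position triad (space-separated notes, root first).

i is built on scale degree 1, which is Eb in both Eb major and its parallel. Stacking thirds in Eb minor on Eb gives Eb–Gb–Bb.

Eb Gb Bb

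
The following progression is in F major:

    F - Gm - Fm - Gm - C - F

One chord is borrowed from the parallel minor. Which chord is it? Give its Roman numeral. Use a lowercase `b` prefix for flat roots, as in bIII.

i

F major has the diatonic set F, Gm, Am, Bb, C, Dm, Edim. Of the given chords, F, Gm and C are diatonic. Fm (F–Ab–C) is not: scale degree 1 in F major carries F (I). In F minor the chord on that degree is Fm, so here it functions as i, borrowed from the parallel minor.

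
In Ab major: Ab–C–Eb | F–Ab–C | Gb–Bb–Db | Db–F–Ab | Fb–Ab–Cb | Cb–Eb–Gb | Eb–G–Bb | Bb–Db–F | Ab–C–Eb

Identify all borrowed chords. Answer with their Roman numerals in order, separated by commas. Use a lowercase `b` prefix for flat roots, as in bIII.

bVII, bVI, bIII

The diatonic triads in Ab major are Ab, Bbm, Cm, Db, Eb, Fm, Gdim. Ab–C–Eb = Ab, F–Ab–C = Fm, Db–F–Ab = Db, Eb–G–Bb = Eb and Bb–Db–F = Bbm all belong to that set. Gb–Bb–Db doesn't fit — on degree 7 Ab major would have Gdim (vii°). Gb is the degree-7 chord of Ab minor, so it is the borrowed bVII. Fb–Ab–Cb doesn't fit — on degree 6 Ab major would have Fm (vi). Fb is the degree-6 chord of Ab minor, so it is the borrowed bVI. Cb–Eb–Gb doesn't fit — on degree 3 Ab major would have Cm (iii). Cb is the degree-3 chord of Ab minor, so it is the borrowed bIII.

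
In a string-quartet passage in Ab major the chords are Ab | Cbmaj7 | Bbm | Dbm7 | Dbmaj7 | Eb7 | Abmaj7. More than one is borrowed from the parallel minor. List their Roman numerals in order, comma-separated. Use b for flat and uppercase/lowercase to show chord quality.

bIIImaj7, iv7

In Ab major the diatonic chords are Ab, Bbm, Cm, Db, Eb, Fm, Gdim. Of the given chords, Ab, Bbm, Dbmaj7, Eb7 and Abmaj7 are diatonic. But Cbmaj7 (Cb–Eb–Gb–Bb) is foreign: the diatonic iii on degree 3 is Cm, whereas Cbmaj7 comes from Ab minor. It is labeled bIIImaj7. Dbm7 (Db–Fb–Ab–Cb) is not: scale degree 4 in Ab major carries Db (IV). In Ab minor the chord on that degree is Dbm7, so here it functions as iv7, borrowed from the parallel minor.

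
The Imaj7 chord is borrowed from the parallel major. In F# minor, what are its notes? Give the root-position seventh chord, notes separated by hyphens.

Imaj7 is built on scale degree 1, which is F# in both F# minor and its parallel. Building the major-seventh chord from the parallel major on F#: F#–A#–C#–E#.

F#-A#-C#-E#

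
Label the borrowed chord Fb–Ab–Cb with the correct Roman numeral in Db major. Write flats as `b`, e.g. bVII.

bIII

The root Fb is the lowered 3rd scale degree — diatonically Db major has F there. Diatonically Db major has Fm (iii) on that degree; Fb–Ab–Cb is instead the major chord native to Db minor, so it takes the label bIII.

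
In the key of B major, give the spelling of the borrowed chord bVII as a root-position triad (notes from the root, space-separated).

The root of bVII is the lowered 7th degree: A# becomes A. Stacking thirds in B minor on A gives A–C#–E.

A C# E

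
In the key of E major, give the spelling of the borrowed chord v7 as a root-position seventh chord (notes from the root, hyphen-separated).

v7 is built on scale degree 5, which is B in both E major and its parallel. In E minor the chord on B is B–D–F#–A.

B-D-F#-A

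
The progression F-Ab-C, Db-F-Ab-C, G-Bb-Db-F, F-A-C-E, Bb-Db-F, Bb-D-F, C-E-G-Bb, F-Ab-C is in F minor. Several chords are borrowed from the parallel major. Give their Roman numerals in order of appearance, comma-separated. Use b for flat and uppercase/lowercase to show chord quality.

Imaj7, IV

The diatonic triads in F minor (with V from harmonic minor) are Fm, Gdim, Ab, Bbm, C, Db, Eb. Of the given chords, F–Ab–C = Fm, Db–F–Ab–C = Dbmaj7, G–Bb–Db–F = Gm7b5, Bb–Db–F = Bbm and C–E–G–Bb = C7 are diatonic. F–A–C–E is not: scale degree 1 in F minor carries Fm (i). In F major the chord on that degree is Fmaj7, so here it functions as Imaj7, borrowed from the parallel major. Bb–D–F doesn't fit — on degree 4 F minor would have Bbm (iv). Bb is the degree-4 chord of F major, so it is the borrowed IV.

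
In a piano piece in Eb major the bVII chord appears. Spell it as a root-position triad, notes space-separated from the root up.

Db F Ab

Scale degree 7 in Eb major is D. bVII uses the lowered form, Db, taken from Eb minor. Stacking thirds in Eb minor on Db gives Db–F–Ab.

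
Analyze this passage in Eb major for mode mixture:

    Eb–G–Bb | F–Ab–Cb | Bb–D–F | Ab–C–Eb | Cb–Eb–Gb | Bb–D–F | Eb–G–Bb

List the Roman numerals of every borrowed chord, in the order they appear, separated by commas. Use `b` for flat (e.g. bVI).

ii°, bVI

Eb major has the diatonic set Eb, Fm, Gm, Ab, Bb, Cm, Ddim. Eb–G–Bb = Eb, Bb–D–F = Bb and Ab–C–Eb = Ab all belong to that set. But F–Ab–Cb is foreign: the diatonic ii on degree 2 is Fm, whereas Fdim comes from Eb minor. It is labeled ii°. But Cb–Eb–Gb is foreign: the diatonic vi on degree 6 is Cm, whereas Cb comes from Eb minor. It is labeled bVI.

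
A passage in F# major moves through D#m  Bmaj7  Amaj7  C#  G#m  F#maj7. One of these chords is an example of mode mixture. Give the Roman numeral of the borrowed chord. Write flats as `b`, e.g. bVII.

The diatonic triads in F# major are F#, G#m, A#m, B, C#, D#m, E#dim. D#m, Bmaj7, C#, G#m and F#maj7 are all diatonic. Amaj7 (A–C#–E–G#) doesn't fit — on degree 3 F# major would have A#m (iii). Amaj7 is the degree-3 chord of F# minor, so it is the borrowed bIIImaj7.

bIIImaj7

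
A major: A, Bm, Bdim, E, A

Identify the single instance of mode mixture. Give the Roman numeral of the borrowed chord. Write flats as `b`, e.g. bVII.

The diatonic triads in A major are A, Bm, C#m, D, E, F#m, G#dim. A, Bm and E all belong to that set. Bdim (B–D–F) is not: scale degree 2 in A major carries Bm (ii). In A minor the chord on that degree is Bdim, so here it functions as ii°, borrowed from the parallel minor.

ii°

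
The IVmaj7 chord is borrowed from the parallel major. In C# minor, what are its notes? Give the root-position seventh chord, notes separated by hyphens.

The root, F#, is scale degree 4 — the same note in C# minor and C# major; only the chord quality changes. Building the major-seventh chord from the parallel major on F#: F#–A#–C#–E#.

F#-A#-C#-E#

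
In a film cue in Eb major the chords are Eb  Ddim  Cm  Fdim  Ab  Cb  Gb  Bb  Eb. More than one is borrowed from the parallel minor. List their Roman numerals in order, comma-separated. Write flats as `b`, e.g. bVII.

ii°, bVI, bIII

The diatonic triads in Eb major are Eb, Fm, Gm, Ab, Bb, Cm, Ddim. Eb, Ddim, Cm, Ab and Bb all belong to that set. Fdim (F–Ab–Cb) is not: scale degree 2 in Eb major carries Fm (ii). In Eb minor the chord on that degree is Fdim, so here it functions as ii°, borrowed from the parallel minor. Cb (Cb–Eb–Gb) doesn't fit — on degree 6 Eb major would have Cm (vi). Cb is the degree-6 chord of Eb minor, so it is the borrowed bVI. Gb (Gb–Bb–Db) doesn't fit — on degree 3 Eb major would have Gm (iii). Gb is the degree-3 chord of Eb minor, so it is the borrowed bIII.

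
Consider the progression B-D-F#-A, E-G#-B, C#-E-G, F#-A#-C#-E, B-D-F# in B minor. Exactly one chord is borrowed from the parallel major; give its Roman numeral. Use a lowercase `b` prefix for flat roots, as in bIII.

B minor has the diatonic set Bm, C#dim, D, Em, F#, G, A (with V from harmonic minor). B–D–F#–A = Bm7, C#–E–G = C#dim, F#–A#–C#–E = F#7 and B–D–F# = Bm are all diatonic. E–G#–B is not: scale degree 4 in B minor carries Em (iv). In B major the chord on that degree is E, so here it functions as IV, borrowed from the parallel major.

IV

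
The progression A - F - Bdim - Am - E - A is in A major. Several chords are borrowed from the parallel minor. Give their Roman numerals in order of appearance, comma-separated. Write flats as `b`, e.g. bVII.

bVI, ii°, i

In A major the diatonic chords are A, Bm, C#m, D, E, F#m, G#dim. A and E are both diatonic. But F (F–A–C) is foreign: the diatonic vi on degree 6 is F#m, whereas F comes from A minor. It is labeled bVI. Bdim (B–D–F) doesn't fit — on degree 2 A major would have Bm (ii). Bdim is the degree-2 chord of A minor, so it is the borrowed ii°. But Am (A–C–E) is foreign: the diatonic I on degree 1 is A, whereas Am comes from A minor. It is labeled i.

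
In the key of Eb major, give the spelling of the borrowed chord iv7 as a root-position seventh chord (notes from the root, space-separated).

The root, Ab, is scale degree 4 — the same note in Eb major and Eb minor; only the chord quality changes. In Eb minor the chord on Ab is Ab–Cb–Eb–Gb.

Ab Cb Eb Gb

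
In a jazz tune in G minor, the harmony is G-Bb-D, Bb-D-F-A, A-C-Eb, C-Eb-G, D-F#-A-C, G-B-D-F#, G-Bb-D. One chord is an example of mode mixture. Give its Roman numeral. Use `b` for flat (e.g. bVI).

G minor has the diatonic set Gm, Adim, Bb, Cm, D, Eb, F (with V from harmonic minor). Of the given chords, G–Bb–D = Gm, Bb–D–F–A = Bbmaj7, A–C–Eb = Adim, C–Eb–G = Cm and D–F#–A–C = D7 are diatonic. G–B–D–F# is not: scale degree 1 in G minor carries Gm (i). In G major the chord on that degree is Gmaj7, so here it functions as Imaj7, borrowed from the parallel major.

Imaj7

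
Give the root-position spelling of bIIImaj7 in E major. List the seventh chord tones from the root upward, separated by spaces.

bIIImaj7 is built on the lowered scale degree 3. In E major degree 3 is G#; lowered it becomes G. In E minor the chord on G is G–B–D–F#.

G B D F#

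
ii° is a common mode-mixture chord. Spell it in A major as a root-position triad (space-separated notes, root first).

The root, B, is scale degree 2 — the same note in A major and A minor; only the chord quality changes. Building the diminished chord from the parallel minor on B: B–D–F.

B D F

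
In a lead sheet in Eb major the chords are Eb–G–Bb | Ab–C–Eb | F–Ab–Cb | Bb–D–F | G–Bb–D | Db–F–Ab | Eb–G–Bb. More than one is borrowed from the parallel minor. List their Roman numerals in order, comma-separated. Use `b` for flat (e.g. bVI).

The diatonic triads in Eb major are Eb, Fm, Gm, Ab, Bb, Cm, Ddim. Of the given chords, Eb–G–Bb = Eb, Ab–C–Eb = Ab, Bb–D–F = Bb and G–Bb–D = Gm are diatonic. F–Ab–Cb is not: scale degree 2 in Eb major carries Fm (ii). In Eb minor the chord on that degree is Fdim, so here it functions as ii°, borrowed from the parallel minor. But Db–F–Ab is foreign: the diatonic vii° on degree 7 is Ddim, whereas Db comes from Eb minor. It is labeled bVII.

ii°, bVII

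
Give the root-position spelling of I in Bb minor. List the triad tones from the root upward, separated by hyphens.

Bb-D-F

I is built on scale degree 1, which is Bb in both Bb minor and its parallel. Stacking thirds in Bb major on Bb gives Bb–D–F.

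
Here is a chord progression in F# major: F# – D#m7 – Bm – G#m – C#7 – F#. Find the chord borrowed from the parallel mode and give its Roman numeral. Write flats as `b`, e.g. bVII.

iv

In F# major the diatonic chords are F#, G#m, A#m, B, C#, D#m, E#dim. Of the given chords, F#, D#m7, G#m and C#7 are diatonic. But Bm (B–D–F#) is foreign: the diatonic IV on degree 4 is B, whereas Bm comes from F# minor. It is labeled iv.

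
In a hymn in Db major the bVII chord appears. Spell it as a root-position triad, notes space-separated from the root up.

Cb Eb Gb

bVII is built on the lowered scale degree 7. In Db major degree 7 is C; lowered it becomes Cb. Stacking thirds in Db minor on Cb gives Cb–Eb–Gb.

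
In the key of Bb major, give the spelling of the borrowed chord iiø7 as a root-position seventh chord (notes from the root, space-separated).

iiø7 is built on scale degree 2, which is C in both Bb major and its parallel. Building the half-diminished-seventh chord from the parallel minor on C: C–Eb–Gb–Bb.

C Eb Gb Bb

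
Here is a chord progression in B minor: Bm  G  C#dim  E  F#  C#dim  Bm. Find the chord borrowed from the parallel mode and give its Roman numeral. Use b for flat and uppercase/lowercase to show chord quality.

IV

B minor has the diatonic set Bm, C#dim, D, Em, F#, G, A (with V from harmonic minor). Of the given chords, Bm, G, C#dim and F# are diatonic. But E (E–G#–B) is foreign: the diatonic iv on degree 4 is Em, whereas E comes from B major. It is labeled IV.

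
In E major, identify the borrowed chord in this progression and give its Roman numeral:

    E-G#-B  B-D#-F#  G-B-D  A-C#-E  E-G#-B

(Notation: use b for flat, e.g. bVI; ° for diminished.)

bIII

The diatonic triads in E major are E, F#m, G#m, A, B, C#m, D#dim. E–G#–B = E, B–D#–F# = B and A–C#–E = A all belong to that set. G–B–D is not: scale degree 3 in E major carries G#m (iii). In E minor the chord on that degree is G, so here it functions as bIII, borrowed from the parallel minor.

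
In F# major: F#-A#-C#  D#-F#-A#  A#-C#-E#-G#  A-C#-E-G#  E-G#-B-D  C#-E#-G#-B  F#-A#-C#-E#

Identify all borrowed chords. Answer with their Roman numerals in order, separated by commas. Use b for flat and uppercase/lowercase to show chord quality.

F# major has the diatonic set F#, G#m, A#m, B, C#, D#m, E#dim. F#–A#–C# = F#, D#–F#–A# = D#m, A#–C#–E#–G# = A#m7, C#–E#–G#–B = C#7 and F#–A#–C#–E# = F#maj7 all belong to that set. A–C#–E–G# doesn't fit — on degree 3 F# major would have A#m (iii). Amaj7 is the degree-3 chord of F# minor, so it is the borrowed bIIImaj7. E–G#–B–D doesn't fit — on degree 7 F# major would have E#dim (vii°). E7 is the degree-7 chord of F# minor, so it is the borrowed bVII7.

bIIImaj7, bVII7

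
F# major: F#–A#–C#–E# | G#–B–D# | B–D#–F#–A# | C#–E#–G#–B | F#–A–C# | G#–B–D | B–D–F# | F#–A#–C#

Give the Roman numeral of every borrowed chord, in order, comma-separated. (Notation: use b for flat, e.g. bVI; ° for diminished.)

i, ii°, iv

In F# major the diatonic chords are F#, G#m, A#m, B, C#, D#m, E#dim. F#–A#–C#–E# = F#maj7, G#–B–D# = G#m, B–D#–F#–A# = Bmaj7, C#–E#–G#–B = C#7 and F#–A#–C# = F# are all diatonic. But F#–A–C# is foreign: the diatonic I on degree 1 is F#, whereas F#m comes from F# minor. It is labeled i. But G#–B–D is foreign: the diatonic ii on degree 2 is G#m, whereas G#dim comes from F# minor. It is labeled ii°. B–D–F# is not: scale degree 4 in F# major carries B (IV). In F# minor the chord on that degree is Bm, so here it functions as iv, borrowed from the parallel minor.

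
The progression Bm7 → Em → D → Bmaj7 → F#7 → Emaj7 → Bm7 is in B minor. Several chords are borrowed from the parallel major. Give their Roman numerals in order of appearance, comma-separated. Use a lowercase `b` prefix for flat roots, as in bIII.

B minor has the diatonic set Bm, C#dim, D, Em, F#, G, A (with V from harmonic minor). Bm7, Em, D and F#7 are all diatonic. But Bmaj7 (B–D#–F#–A#) is foreign: the diatonic i on degree 1 is Bm, whereas Bmaj7 comes from B major. It is labeled Imaj7. Emaj7 (E–G#–B–D#) doesn't fit — on degree 4 B minor would have Em (iv). Emaj7 is the degree-4 chord of B major, so it is the borrowed IVmaj7.

Imaj7, IVmaj7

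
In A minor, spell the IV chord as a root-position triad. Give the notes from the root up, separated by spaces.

D F# A

IV is built on scale degree 4, which is D in both A minor and its parallel. Building the major chord from the parallel major on D: D–F#–A.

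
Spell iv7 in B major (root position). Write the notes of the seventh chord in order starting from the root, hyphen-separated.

E-G-B-D

The root, E, is scale degree 4 — the same note in B major and B minor; only the chord quality changes. In B minor the chord on E is E–G–B–D.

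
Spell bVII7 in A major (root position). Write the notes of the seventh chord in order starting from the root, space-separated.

G B D F

Scale degree 7 in A major is G#. bVII7 uses the lowered form, G, taken from A minor. Stacking thirds in A minor on G gives G–B–D–F.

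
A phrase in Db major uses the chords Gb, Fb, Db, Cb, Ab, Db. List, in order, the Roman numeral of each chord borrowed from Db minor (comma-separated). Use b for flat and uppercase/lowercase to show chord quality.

Db major has the diatonic set Db, Ebm, Fm, Gb, Ab, Bbm, Cdim. Gb, Db and Ab are all diatonic. Fb (Fb–Ab–Cb) doesn't fit — on degree 3 Db major would have Fm (iii). Fb is the degree-3 chord of Db minor, so it is the borrowed bIII. Cb (Cb–Eb–Gb) doesn't fit — on degree 7 Db major would have Cdim (vii°). Cb is the degree-7 chord of Db minor, so it is the borrowed bVII.

bIII, bVII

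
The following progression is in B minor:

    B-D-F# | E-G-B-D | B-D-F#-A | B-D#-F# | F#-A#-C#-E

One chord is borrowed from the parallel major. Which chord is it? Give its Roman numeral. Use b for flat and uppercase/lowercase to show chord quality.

I

B minor has the diatonic set Bm, C#dim, D, Em, F#, G, A (with V from harmonic minor). B–D–F# = Bm, E–G–B–D = Em7, B–D–F#–A = Bm7 and F#–A#–C#–E = F#7 all belong to that set. But B–D#–F# is foreign: the diatonic i on degree 1 is Bm, whereas B comes from B major. It is labeled I.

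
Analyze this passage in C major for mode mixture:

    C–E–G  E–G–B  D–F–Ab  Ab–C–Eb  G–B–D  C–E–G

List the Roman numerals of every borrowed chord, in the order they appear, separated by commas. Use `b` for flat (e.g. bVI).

In C major the diatonic chords are C, Dm, Em, F, G, Am, Bdim. Of the given chords, C–E–G = C, E–G–B = Em and G–B–D = G are diatonic. D–F–Ab doesn't fit — on degree 2 C major would have Dm (ii). Ddim is the degree-2 chord of C minor, so it is the borrowed ii°. But Ab–C–Eb is foreign: the diatonic vi on degree 6 is Am, whereas Ab comes from C minor. It is labeled bVI.

ii°, bVI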